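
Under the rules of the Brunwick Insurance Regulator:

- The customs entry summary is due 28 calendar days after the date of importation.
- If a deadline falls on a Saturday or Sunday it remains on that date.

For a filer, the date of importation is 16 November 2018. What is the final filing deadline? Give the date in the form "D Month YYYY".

14 December 2018

28 calendar days after 16 November 2018 is 14 December 2018.
14 December 2018 is a Friday; no weekend or holiday adjustment applies.
Final deadline: 14 December 2018.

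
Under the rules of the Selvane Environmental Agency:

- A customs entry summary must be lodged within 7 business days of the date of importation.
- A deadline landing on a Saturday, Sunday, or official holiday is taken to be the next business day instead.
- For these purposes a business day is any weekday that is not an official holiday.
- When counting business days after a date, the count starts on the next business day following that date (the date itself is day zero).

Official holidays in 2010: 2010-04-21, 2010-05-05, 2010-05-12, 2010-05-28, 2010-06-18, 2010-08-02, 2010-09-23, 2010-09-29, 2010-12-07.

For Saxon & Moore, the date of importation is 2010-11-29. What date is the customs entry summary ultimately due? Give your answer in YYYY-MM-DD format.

Counting 7 business days after 2010-11-29 (skipping weekends and listed holidays) reaches 2010-12-09.
Since 2010-12-09 is a Thursday and not a holiday, the date is unchanged.
Final deadline: 2010-12-09.

2010-12-09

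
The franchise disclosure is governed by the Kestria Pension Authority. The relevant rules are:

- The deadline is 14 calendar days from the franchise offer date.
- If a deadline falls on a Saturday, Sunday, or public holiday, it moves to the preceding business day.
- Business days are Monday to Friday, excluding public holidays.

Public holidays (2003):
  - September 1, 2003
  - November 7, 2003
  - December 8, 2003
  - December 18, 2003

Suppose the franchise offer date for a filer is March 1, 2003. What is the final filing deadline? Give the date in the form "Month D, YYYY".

Adding 14 calendar days to March 1, 2003 gives March 15, 2003.
March 15, 2003 is a Saturday; the preceding business day is March 14, 2003 (Friday).
Final deadline: March 14, 2003.

March 14, 2003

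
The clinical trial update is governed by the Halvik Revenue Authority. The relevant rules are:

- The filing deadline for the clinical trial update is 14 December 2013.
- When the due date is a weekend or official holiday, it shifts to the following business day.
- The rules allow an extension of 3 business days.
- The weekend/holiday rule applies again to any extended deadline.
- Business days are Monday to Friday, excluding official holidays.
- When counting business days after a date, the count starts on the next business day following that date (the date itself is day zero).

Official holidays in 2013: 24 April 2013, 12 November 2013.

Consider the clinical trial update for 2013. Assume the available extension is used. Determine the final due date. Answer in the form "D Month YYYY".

19 December 2013

Start from the fixed due date, 14 December 2013.
14 December 2013 is a Saturday; the next business day is 16 December 2013 (Monday).
The 3-business-day extension runs from 16 December 2013 to 19 December 2013.
19 December 2013 falls on a Thursday, which is a business day, so no adjustment is needed.
Deadline: 19 December 2013.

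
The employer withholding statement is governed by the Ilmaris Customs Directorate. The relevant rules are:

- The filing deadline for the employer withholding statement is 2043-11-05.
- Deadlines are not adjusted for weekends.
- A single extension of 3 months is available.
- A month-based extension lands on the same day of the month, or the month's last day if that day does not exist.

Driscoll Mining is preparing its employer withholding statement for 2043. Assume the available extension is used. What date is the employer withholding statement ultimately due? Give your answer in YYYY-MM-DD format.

Start from the fixed due date, 2043-11-05.
2043-11-05 is a Thursday; no weekend or holiday adjustment applies.
The 3 months extension carries 2043-11-05 to 2044-02-05.
2044-02-05 falls on a Friday. The rules make no weekend/holiday allowance, so it remains 2044-02-05.
The final due date is 2044-02-05.

2044-02-05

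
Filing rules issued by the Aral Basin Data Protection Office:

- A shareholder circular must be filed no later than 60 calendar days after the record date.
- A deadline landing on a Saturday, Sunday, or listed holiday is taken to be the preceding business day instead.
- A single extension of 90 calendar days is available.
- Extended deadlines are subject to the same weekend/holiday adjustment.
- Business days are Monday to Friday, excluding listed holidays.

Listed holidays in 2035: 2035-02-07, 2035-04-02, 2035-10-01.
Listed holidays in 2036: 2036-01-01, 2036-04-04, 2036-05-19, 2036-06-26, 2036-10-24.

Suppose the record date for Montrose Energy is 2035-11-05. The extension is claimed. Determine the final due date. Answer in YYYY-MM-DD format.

2036-04-03

From 2035-11-05, 60 calendar days later is 2036-01-04.
2036-01-04 (Friday) is already a business day.
With the 90-day extension, 2036-01-04 becomes 2036-04-03.
2036-04-03 is a Thursday and not a listed holiday, so it stands.
Final deadline: 2036-04-03.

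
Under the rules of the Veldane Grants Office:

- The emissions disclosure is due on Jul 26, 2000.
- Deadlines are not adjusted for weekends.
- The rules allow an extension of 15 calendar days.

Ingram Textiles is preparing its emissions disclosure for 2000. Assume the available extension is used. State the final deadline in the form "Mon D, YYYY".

Start from the fixed due date, Jul 26, 2000.
Jul 26, 2000 falls on a Wednesday. The rules make no weekend/holiday allowance, so it remains Jul 26, 2000.
Applying the 15-calendar-day extension: Jul 26, 2000 + 15 days = Aug 10, 2000.
Aug 10, 2000 falls on a Thursday. The rules make no weekend/holiday allowance, so it remains Aug 10, 2000.
So the filing is due Aug 10, 2000.

Aug 10, 2000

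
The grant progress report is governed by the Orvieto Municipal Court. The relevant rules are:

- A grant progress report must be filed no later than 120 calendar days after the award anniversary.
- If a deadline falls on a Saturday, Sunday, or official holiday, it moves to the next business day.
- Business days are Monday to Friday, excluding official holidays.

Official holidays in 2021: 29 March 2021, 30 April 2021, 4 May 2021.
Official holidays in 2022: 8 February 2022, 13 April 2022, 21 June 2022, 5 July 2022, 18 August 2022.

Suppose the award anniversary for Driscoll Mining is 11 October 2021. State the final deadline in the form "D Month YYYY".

9 February 2022

From 11 October 2021, 120 calendar days later is 8 February 2022.
8 February 2022 falls on a listed holiday. Rolling to the next business day gives 9 February 2022, a Wednesday.
The final due date is 9 February 2022.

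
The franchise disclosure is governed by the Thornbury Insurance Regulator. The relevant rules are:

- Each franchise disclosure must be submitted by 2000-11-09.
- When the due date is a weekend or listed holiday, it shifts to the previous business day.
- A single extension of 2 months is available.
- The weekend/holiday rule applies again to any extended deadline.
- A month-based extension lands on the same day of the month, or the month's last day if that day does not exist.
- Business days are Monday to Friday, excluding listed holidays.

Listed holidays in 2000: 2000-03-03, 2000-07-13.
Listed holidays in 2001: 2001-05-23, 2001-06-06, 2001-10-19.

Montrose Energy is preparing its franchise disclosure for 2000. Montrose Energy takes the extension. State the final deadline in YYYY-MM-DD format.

2001-01-09

The statutory due date is 2000-11-09.
2000-11-09 falls on a Thursday, which is a business day, so no adjustment is needed.
The 2 months extension carries 2000-11-09 to 2001-01-09.
Since 2001-01-09 is a Tuesday and not a holiday, the date is unchanged.
Deadline: 2001-01-09.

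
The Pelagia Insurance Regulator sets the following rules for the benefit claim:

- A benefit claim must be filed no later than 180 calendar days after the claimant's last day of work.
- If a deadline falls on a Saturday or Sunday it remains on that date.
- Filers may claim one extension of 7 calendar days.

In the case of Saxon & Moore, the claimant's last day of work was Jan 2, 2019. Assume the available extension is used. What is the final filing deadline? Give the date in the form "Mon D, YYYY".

Jul 8, 2019

Adding 180 calendar days to Jan 2, 2019 gives Jul 1, 2019.
Jul 1, 2019 falls on a Monday. The rules make no weekend/holiday allowance, so it remains Jul 1, 2019.
The 7-calendar-day extension moves the deadline from Jul 1, 2019 to Jul 8, 2019.
No adjustment is made for weekends or holidays, so Jul 8, 2019 stands.
Deadline: Jul 8, 2019.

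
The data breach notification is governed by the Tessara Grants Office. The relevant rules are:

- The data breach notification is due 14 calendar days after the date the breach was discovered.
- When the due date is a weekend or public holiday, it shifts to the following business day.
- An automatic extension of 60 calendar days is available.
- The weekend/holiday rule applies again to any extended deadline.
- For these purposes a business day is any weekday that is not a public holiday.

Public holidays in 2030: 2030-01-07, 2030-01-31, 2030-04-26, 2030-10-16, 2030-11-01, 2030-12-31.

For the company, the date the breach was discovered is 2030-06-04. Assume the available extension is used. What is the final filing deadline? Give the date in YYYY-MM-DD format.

2030-08-19

Trigger date 2030-06-04 + 14 calendar days = 2030-06-18.
2030-06-18 is a Tuesday and not a listed holiday, so it stands.
Add the 60 calendar-day extension to 2030-06-18: 2030-08-17.
Because 2030-08-17 is a Saturday, the deadline becomes 2030-08-19 (Monday).
Final deadline: 2030-08-19.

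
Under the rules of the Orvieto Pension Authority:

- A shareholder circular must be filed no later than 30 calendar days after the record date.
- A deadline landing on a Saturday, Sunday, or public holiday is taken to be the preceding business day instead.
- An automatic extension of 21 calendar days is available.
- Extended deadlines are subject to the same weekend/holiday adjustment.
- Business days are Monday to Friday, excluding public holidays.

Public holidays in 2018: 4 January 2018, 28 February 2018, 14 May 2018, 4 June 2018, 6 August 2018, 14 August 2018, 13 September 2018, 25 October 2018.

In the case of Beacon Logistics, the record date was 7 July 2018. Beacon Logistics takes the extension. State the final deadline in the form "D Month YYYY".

24 August 2018

From 7 July 2018, 30 calendar days later is 6 August 2018.
6 August 2018 is a listed holiday; the preceding business day is 3 August 2018 (Friday).
Applying the 21-calendar-day extension: 3 August 2018 + 21 days = 24 August 2018.
24 August 2018 (Friday) is already a business day.
The final due date is 24 August 2018.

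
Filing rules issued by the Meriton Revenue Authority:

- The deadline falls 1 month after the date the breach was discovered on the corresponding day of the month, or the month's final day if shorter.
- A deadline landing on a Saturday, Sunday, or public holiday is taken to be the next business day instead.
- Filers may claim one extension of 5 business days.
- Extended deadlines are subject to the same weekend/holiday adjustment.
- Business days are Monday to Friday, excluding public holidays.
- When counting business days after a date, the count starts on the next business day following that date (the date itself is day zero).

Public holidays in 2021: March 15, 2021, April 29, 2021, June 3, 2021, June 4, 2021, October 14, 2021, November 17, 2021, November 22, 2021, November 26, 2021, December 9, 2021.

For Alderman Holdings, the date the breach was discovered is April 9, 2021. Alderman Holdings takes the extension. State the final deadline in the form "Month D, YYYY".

1 month from April 9, 2021 is May 9, 2021.
May 9, 2021 is a Sunday; the next business day is May 10, 2021 (Monday).
The 5-business-day extension runs from May 10, 2021 to May 17, 2021.
Since May 17, 2021 is a Monday and not a holiday, the date is unchanged.
The final due date is May 17, 2021.

May 17, 2021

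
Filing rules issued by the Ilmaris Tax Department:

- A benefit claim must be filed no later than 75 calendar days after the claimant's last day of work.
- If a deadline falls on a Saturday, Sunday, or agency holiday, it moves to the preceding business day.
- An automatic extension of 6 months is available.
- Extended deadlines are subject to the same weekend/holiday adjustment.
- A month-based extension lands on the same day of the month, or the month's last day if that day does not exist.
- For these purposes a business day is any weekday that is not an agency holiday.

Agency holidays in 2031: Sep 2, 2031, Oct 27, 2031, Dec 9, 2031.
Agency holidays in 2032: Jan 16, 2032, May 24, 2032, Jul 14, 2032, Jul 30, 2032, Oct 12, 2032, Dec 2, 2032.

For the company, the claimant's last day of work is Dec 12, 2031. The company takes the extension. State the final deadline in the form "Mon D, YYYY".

Adding 75 calendar days to Dec 12, 2031 gives Feb 25, 2032.
Feb 25, 2032 is a Wednesday and not a listed holiday, so it stands.
The 6 months extension carries Feb 25, 2032 to Aug 25, 2032.
Aug 25, 2032 (Wednesday) is already a business day.
Deadline: Aug 25, 2032.

Aug 25, 2032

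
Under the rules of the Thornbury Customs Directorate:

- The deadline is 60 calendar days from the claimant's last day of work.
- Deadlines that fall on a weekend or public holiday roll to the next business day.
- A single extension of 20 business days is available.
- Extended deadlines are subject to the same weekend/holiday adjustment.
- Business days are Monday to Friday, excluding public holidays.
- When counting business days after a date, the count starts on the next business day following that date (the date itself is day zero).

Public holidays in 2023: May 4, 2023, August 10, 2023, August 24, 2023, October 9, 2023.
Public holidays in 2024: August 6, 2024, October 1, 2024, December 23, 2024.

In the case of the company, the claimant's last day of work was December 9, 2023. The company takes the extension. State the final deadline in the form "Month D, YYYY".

March 6, 2024

From December 9, 2023, 60 calendar days later is February 7, 2024.
February 7, 2024 (Wednesday) is already a business day.
Counting 20 further business days from February 7, 2024 reaches March 6, 2024.
March 6, 2024 falls on a Wednesday, which is a business day, so no adjustment is needed.
Final deadline: March 6, 2024.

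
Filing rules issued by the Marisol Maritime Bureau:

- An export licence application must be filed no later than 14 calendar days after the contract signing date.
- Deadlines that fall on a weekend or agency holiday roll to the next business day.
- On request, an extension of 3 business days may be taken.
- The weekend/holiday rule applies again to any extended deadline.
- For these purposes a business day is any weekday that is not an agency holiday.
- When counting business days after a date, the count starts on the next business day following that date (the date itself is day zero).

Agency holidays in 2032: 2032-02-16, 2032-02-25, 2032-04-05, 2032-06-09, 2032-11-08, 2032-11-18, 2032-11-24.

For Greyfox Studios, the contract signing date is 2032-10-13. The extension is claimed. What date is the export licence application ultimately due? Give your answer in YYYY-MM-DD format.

Trigger date 2032-10-13 + 14 calendar days = 2032-10-27.
2032-10-27 falls on a Wednesday, which is a business day, so no adjustment is needed.
The 3-business-day extension runs from 2032-10-27 to 2032-11-01.
2032-11-01 falls on a Monday, which is a business day, so no adjustment is needed.
The final due date is 2032-11-01.

2032-11-01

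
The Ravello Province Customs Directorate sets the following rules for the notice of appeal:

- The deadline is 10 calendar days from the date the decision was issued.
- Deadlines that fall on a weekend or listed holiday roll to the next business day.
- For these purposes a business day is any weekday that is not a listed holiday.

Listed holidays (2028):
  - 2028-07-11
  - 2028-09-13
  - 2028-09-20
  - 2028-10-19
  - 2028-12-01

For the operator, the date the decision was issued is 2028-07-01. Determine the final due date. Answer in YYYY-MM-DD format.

2028-07-12

Trigger date 2028-07-01 + 10 calendar days = 2028-07-11.
Because 2028-07-11 is a listed holiday, the deadline becomes 2028-07-12 (Wednesday).
The final due date is 2028-07-12.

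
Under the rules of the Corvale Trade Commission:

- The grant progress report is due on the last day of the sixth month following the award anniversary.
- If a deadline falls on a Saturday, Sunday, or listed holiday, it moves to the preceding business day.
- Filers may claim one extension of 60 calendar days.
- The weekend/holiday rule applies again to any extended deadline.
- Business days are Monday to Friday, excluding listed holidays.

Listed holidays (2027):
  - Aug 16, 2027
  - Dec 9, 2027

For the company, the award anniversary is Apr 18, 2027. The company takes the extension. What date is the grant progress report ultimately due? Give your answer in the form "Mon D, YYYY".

6 months after Apr 18, 2027 is October 2027; that month ends on Oct 31, 2027.
Because Oct 31, 2027 is a Sunday, the deadline becomes Oct 29, 2027 (Friday).
Add the 60 calendar-day extension to Oct 29, 2027: Dec 28, 2027.
Dec 28, 2027 falls on a Tuesday, which is a business day, so no adjustment is needed.
Deadline: Dec 28, 2027.

Dec 28, 2027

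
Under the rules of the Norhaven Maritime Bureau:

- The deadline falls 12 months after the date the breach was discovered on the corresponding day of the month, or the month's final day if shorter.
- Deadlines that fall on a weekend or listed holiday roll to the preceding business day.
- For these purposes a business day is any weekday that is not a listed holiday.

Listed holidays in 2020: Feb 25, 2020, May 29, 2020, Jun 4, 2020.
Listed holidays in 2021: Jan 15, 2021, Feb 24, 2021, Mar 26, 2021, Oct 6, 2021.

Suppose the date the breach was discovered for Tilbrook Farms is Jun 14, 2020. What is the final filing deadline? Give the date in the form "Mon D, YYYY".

Jun 14, 2021

12 months after Jun 14, 2020, on the same day of the month, is Jun 14, 2021.
Since Jun 14, 2021 is a Monday and not a holiday, the date is unchanged.
So the filing is due Jun 14, 2021.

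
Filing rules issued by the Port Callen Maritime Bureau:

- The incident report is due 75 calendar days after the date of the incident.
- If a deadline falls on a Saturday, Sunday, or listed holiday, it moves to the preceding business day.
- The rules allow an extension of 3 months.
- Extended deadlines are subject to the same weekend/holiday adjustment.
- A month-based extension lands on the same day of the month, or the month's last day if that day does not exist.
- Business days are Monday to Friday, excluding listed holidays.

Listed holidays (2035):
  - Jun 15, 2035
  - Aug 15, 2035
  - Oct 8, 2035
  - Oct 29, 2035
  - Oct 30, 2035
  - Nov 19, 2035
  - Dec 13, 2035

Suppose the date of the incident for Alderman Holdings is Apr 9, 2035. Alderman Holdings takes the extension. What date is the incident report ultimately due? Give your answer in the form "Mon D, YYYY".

Sep 21, 2035

From Apr 9, 2035, 75 calendar days later is Jun 23, 2035.
Because Jun 23, 2035 is a Saturday, the deadline becomes Jun 22, 2035 (Friday).
Applying the 3 months extension: 3 months after Jun 22, 2035 is Sep 22, 2035.
Because Sep 22, 2035 is a Saturday, the deadline becomes Sep 21, 2035 (Friday).
Final deadline: Sep 21, 2035.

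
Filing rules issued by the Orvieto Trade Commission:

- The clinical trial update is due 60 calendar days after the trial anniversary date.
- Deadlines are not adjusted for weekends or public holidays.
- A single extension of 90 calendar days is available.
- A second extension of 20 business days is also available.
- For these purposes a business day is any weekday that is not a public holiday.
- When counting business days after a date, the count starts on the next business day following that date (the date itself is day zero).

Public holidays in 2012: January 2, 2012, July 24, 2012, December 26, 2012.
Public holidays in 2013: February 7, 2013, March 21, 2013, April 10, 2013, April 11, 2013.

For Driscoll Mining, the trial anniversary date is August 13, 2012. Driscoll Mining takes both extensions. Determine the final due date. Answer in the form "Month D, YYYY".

February 8, 2013

Trigger date August 13, 2012 + 60 calendar days = October 12, 2012.
No adjustment is made for weekends or holidays, so October 12, 2012 stands.
With the 90-day extension, October 12, 2012 becomes January 10, 2013.
No adjustment is made for weekends or holidays, so January 10, 2013 stands.
Counting 20 further business days from January 10, 2013 reaches February 8, 2013.
February 8, 2013 falls on a Friday. The rules make no weekend/holiday allowance, so it remains February 8, 2013.
Final deadline: February 8, 2013.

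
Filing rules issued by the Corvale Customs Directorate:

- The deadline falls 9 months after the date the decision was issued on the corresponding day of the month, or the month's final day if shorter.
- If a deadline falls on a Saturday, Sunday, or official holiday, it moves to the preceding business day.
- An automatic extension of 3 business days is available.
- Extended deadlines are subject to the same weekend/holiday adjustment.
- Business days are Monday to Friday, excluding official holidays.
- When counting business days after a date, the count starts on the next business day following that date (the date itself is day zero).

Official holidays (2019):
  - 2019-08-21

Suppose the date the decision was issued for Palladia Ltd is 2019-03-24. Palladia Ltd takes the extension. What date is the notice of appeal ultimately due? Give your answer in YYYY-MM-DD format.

9 months after 2019-03-24, on the same day of the month, is 2019-12-24.
2019-12-24 falls on a Tuesday, which is a business day, so no adjustment is needed.
The 3-business-day extension runs from 2019-12-24 to 2019-12-27.
2019-12-27 (Friday) is already a business day.
Deadline: 2019-12-27.

2019-12-27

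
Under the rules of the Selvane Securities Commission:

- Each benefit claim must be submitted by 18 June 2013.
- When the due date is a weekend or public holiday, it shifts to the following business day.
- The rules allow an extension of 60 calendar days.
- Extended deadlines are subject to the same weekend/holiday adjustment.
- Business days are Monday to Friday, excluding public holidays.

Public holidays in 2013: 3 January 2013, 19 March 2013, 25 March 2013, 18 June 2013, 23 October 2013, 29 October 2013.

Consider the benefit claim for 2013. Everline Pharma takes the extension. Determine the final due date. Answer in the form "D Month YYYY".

19 August 2013

The statutory due date is 18 June 2013.
Because 18 June 2013 is a listed holiday, the deadline becomes 19 June 2013 (Wednesday).
With the 60-day extension, 19 June 2013 becomes 18 August 2013.
18 August 2013 is a Sunday, so it moves to the next business day, 19 August 2013 (Monday).
The final due date is 19 August 2013.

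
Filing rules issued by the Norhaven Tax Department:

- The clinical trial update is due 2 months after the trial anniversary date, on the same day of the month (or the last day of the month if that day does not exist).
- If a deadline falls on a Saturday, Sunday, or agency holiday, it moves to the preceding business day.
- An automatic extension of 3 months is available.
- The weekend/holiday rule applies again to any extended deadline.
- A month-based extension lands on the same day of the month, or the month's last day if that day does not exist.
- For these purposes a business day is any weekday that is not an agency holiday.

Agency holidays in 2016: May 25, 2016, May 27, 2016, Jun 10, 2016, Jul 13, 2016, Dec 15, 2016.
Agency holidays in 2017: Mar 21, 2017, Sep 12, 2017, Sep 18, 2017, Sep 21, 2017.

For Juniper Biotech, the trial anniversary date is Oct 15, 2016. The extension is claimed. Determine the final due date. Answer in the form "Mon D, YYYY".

Mar 14, 2017

2 months from Oct 15, 2016 is Dec 15, 2016.
Because Dec 15, 2016 is a listed holiday, the deadline becomes Dec 14, 2016 (Wednesday).
The 3 months extension carries Dec 14, 2016 to Mar 14, 2017.
Mar 14, 2017 is a Tuesday and not a listed holiday, so it stands.
Final deadline: Mar 14, 2017.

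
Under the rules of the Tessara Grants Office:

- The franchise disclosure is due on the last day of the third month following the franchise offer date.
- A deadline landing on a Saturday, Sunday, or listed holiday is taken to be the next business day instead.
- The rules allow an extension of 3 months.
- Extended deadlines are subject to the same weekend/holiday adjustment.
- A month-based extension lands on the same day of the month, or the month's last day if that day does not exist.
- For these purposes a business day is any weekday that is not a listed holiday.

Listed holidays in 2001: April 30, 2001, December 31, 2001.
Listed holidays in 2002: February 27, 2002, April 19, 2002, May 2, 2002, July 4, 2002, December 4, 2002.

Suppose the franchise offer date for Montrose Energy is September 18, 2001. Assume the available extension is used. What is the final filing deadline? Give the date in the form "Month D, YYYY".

April 1, 2002

3 months after September 18, 2001 is December 2001; that month ends on December 31, 2001.
December 31, 2001 is a listed holiday; the next business day is January 1, 2002 (Tuesday).
The 3 months extension carries January 1, 2002 to April 1, 2002.
April 1, 2002 is a Monday and not a listed holiday, so it stands.
Deadline: April 1, 2002.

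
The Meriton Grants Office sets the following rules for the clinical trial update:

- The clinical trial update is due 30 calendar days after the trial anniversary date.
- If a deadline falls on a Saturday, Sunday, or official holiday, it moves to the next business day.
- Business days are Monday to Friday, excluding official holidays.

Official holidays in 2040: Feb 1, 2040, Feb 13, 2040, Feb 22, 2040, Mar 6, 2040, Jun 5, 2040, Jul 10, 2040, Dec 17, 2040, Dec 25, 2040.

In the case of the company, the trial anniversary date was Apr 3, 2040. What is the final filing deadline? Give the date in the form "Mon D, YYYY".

30 calendar days after Apr 3, 2040 is May 3, 2040.
May 3, 2040 is a Thursday and not a listed holiday, so it stands.
So the filing is due May 3, 2040.

May 3, 2040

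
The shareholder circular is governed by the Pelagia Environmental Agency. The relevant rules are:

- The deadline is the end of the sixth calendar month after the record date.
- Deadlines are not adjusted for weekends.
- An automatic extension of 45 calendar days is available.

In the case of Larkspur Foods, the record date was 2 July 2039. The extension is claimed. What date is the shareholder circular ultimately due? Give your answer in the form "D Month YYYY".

16 March 2040

The sixth month after 2 July 2039 is January 2040, whose last day is 31 January 2040.
No adjustment is made for weekends or holidays, so 31 January 2040 stands.
With the 45-day extension, 31 January 2040 becomes 16 March 2040.
16 March 2040 is a Friday; no weekend or holiday adjustment applies.
Deadline: 16 March 2040.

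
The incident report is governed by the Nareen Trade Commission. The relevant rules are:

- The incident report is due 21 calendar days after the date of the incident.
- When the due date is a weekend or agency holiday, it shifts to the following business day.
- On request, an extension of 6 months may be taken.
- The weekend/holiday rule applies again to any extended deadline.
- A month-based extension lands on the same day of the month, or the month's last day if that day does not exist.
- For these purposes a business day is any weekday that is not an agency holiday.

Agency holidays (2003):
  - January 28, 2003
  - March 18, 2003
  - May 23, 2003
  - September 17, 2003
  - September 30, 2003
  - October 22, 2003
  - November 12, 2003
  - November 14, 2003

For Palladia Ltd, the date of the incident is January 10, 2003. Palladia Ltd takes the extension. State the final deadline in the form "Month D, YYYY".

Trigger date January 10, 2003 + 21 calendar days = January 31, 2003.
January 31, 2003 falls on a Friday, which is a business day, so no adjustment is needed.
Applying the 6 months extension: 6 months after January 31, 2003 is July 31, 2003.
Since July 31, 2003 is a Thursday and not a holiday, the date is unchanged.
The final due date is July 31, 2003.

July 31, 2003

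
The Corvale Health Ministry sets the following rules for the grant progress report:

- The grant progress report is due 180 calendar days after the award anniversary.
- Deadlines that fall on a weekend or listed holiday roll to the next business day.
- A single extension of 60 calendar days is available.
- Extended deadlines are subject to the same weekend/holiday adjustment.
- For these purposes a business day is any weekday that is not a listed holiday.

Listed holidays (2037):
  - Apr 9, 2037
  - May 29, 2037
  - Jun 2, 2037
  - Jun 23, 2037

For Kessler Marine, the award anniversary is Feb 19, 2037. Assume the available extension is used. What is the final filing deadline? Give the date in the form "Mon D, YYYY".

Oct 19, 2037

From Feb 19, 2037, 180 calendar days later is Aug 18, 2037.
Since Aug 18, 2037 is a Tuesday and not a holiday, the date is unchanged.
With the 60-day extension, Aug 18, 2037 becomes Oct 17, 2037.
Oct 17, 2037 falls on a Saturday. Rolling to the next business day gives Oct 19, 2037, a Monday.
Final deadline: Oct 19, 2037.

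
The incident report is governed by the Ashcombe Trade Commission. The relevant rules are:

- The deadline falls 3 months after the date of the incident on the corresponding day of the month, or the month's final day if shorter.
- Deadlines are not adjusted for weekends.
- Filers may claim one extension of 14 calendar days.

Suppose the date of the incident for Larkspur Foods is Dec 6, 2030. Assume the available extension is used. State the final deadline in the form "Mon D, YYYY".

3 months from Dec 6, 2030 is Mar 6, 2031.
Mar 6, 2031 falls on a Thursday. The rules make no weekend/holiday allowance, so it remains Mar 6, 2031.
Add the 14 calendar-day extension to Mar 6, 2031: Mar 20, 2031.
Mar 20, 2031 is a Thursday; no weekend or holiday adjustment applies.
The final due date is Mar 20, 2031.

Mar 20, 2031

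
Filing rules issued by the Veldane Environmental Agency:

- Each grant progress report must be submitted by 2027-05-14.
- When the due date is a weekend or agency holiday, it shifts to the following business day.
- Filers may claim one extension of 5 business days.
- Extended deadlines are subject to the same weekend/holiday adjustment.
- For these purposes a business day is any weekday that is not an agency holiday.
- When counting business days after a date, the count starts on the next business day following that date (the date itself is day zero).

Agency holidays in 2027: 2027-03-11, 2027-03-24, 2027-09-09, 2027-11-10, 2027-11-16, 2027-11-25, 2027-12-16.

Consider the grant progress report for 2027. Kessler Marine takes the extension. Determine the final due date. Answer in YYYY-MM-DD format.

2027-05-21

The statutory due date is 2027-05-14.
2027-05-14 (Friday) is already a business day.
Applying the 5-business-day extension: 5 business days after 2027-05-14 is 2027-05-21.
2027-05-21 falls on a Friday, which is a business day, so no adjustment is needed.
The final due date is 2027-05-21.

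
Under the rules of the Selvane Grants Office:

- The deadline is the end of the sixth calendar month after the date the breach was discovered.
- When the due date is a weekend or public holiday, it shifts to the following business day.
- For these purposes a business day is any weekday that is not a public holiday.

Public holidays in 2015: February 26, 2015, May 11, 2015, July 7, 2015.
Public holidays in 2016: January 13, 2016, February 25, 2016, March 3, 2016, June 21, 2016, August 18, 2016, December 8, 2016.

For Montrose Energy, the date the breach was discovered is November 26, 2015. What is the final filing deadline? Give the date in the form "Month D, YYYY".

The sixth month after November 26, 2015 is May 2016, whose last day is May 31, 2016.
May 31, 2016 (Tuesday) is already a business day.
Deadline: May 31, 2016.

May 31, 2016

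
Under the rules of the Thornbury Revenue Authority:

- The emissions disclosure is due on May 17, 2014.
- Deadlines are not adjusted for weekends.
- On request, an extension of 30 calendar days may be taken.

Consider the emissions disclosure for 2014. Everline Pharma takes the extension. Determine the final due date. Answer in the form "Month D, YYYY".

June 16, 2014

Start from the fixed due date, May 17, 2014.
No adjustment is made for weekends or holidays, so May 17, 2014 stands.
With the 30-day extension, May 17, 2014 becomes June 16, 2014.
June 16, 2014 falls on a Monday. The rules make no weekend/holiday allowance, so it remains June 16, 2014.
So the filing is due June 16, 2014.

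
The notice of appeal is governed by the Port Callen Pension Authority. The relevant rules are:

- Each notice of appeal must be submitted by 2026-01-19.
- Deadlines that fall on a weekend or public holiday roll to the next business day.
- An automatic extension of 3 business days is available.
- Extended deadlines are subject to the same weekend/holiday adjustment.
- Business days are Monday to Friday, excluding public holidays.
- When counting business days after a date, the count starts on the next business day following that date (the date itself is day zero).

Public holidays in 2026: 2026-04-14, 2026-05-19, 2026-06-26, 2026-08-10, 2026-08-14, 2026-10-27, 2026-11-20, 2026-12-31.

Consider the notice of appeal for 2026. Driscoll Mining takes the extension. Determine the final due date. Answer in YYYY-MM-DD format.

The statutory due date is 2026-01-19.
Since 2026-01-19 is a Monday and not a holiday, the date is unchanged.
Applying the 3-business-day extension: 3 business days after 2026-01-19 is 2026-01-22.
2026-01-22 is a Thursday and not a listed holiday, so it stands.
Final deadline: 2026-01-22.

2026-01-22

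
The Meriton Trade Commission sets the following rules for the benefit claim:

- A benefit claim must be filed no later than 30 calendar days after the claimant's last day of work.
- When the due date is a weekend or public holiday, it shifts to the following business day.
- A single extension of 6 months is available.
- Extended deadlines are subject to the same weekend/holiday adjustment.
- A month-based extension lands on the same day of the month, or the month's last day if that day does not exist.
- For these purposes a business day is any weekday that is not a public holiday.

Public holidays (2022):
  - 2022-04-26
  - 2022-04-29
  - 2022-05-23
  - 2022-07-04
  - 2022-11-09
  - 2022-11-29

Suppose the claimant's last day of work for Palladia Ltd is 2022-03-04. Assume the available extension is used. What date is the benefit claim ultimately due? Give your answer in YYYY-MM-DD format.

Adding 30 calendar days to 2022-03-04 gives 2022-04-03.
2022-04-03 is a Sunday, so it moves to the next business day, 2022-04-04 (Monday).
The 6 months extension carries 2022-04-04 to 2022-10-04.
2022-10-04 falls on a Tuesday, which is a business day, so no adjustment is needed.
Deadline: 2022-10-04.

2022-10-04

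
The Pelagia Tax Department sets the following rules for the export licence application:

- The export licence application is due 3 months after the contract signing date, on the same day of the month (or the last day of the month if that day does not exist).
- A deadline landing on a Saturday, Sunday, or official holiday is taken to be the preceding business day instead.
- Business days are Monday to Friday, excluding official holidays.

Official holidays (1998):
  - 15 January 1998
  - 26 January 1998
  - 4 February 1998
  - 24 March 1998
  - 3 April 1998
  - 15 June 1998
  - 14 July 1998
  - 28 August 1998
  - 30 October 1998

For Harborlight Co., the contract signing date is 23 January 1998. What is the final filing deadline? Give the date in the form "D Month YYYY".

23 April 1998

3 months from 23 January 1998 is 23 April 1998.
23 April 1998 (Thursday) is already a business day.
Final deadline: 23 April 1998.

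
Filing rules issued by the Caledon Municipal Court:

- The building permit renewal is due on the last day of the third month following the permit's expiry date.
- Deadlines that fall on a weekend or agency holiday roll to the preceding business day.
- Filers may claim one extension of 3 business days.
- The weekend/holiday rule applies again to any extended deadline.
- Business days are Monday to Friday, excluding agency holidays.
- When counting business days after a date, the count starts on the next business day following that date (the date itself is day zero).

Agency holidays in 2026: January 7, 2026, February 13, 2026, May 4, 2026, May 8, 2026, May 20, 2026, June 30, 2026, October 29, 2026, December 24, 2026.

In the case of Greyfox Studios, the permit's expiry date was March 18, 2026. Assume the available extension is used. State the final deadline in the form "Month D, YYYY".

July 3, 2026

The third month after March 18, 2026 is June 2026, whose last day is June 30, 2026.
June 30, 2026 is a listed holiday; the preceding business day is June 29, 2026 (Monday).
The 3-business-day extension runs from June 29, 2026 to July 3, 2026.
July 3, 2026 falls on a Friday, which is a business day, so no adjustment is needed.
So the filing is due July 3, 2026.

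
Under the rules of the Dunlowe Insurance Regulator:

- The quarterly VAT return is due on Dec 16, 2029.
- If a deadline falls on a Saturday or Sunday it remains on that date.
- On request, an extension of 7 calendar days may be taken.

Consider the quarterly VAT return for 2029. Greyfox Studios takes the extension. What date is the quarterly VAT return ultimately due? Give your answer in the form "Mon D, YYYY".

The statutory due date is Dec 16, 2029.
No adjustment is made for weekends or holidays, so Dec 16, 2029 stands.
The 7-calendar-day extension moves the deadline from Dec 16, 2029 to Dec 23, 2029.
Dec 23, 2029 falls on a Sunday. The rules make no weekend/holiday allowance, so it remains Dec 23, 2029.
Deadline: Dec 23, 2029.

Dec 23, 2029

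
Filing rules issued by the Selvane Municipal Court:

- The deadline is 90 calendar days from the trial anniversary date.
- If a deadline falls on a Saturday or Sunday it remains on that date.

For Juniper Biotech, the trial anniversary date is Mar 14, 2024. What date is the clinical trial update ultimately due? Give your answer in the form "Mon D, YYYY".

Jun 12, 2024

90 calendar days after Mar 14, 2024 is Jun 12, 2024.
Jun 12, 2024 is a Wednesday; no weekend or holiday adjustment applies.
So the filing is due Jun 12, 2024.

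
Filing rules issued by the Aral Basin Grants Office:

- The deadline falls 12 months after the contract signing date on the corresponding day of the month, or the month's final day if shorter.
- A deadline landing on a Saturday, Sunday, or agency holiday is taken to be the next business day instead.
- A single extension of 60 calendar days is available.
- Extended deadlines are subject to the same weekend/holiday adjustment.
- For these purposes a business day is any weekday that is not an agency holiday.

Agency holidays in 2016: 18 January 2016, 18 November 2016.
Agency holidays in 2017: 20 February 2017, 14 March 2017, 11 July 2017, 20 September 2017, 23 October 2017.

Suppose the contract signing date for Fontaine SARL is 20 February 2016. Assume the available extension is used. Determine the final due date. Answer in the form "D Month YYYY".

Moving 12 months forward from 20 February 2016 on the corresponding day gives 20 February 2017.
20 February 2017 is a listed holiday, so it moves to the next business day, 21 February 2017 (Tuesday).
Add the 60 calendar-day extension to 21 February 2017: 22 April 2017.
22 April 2017 is a Saturday; the next business day is 24 April 2017 (Monday).
The final due date is 24 April 2017.

24 April 2017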